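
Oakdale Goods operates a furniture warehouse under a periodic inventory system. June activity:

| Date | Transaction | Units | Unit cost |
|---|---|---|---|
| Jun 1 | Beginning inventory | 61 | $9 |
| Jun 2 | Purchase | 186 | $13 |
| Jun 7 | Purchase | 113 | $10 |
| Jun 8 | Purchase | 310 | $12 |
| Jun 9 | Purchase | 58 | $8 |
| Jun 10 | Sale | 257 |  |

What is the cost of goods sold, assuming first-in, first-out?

Jun 10, 257 sold [FIFO — oldest first]: 61 @ $9 + 186 @ $13 + 10 @ $10 = $3,067
Ending inventory: 103 @ $10 + 310 @ $12 + 58 @ $8 = $5,214

COGS = $3,067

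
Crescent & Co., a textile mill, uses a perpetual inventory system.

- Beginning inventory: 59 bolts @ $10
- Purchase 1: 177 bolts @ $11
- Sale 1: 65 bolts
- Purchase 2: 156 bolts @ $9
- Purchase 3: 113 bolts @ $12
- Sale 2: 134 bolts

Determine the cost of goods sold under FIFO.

COGS = $2,130

Sale 1 (65) [FIFO — oldest first]: 59 @ $10 + 6 @ $11 = $656
Sale 2 (134) [FIFO — oldest first]: 134 @ $11 = $1,474
Total COGS = $656 + $1,474 = $2,130
Ending inventory: 37 @ $11 + 156 @ $9 + 113 @ $12 = $3,167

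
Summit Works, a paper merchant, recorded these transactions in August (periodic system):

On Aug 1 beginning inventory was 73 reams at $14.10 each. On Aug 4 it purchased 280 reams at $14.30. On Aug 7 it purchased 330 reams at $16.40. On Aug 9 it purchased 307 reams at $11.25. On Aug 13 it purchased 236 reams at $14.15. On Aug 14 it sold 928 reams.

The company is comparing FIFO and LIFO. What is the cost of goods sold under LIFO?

COGS = $12,991.65

FIFO COGS: 73 @ $14.10 + 280 @ $14.30 + 330 @ $16.40 + 245 @ $11.25 = $13,201.55
LIFO COGS: 236 @ $14.15 + 307 @ $11.25 + 330 @ $16.40 + 55 @ $14.30 = $12,991.65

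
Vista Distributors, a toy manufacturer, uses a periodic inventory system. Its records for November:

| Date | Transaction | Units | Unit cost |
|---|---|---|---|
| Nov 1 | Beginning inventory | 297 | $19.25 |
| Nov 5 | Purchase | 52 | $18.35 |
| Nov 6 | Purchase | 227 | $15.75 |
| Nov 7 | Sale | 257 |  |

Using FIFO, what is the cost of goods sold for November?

Nov 7, 257 sold [FIFO — oldest first]: 257 @ $19.25 = $4,947.25
Ending inventory: 40 @ $19.25 + 52 @ $18.35 + 227 @ $15.75 = $5,299.45

COGS = $4,947.25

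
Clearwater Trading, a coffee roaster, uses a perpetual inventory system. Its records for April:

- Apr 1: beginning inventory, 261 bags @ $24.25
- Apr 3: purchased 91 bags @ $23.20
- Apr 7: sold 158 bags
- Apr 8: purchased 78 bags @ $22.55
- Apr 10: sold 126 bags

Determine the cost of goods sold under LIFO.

Apr 7, 158 sold [LIFO — newest first]: 91 @ $23.20 + 67 @ $24.25 = $3,735.95
Apr 10, 126 sold [LIFO — newest first]: 78 @ $22.55 + 48 @ $24.25 = $2,922.90
Total COGS = $3,735.95 + $2,922.90 = $6,658.85
Ending inventory: 146 @ $24.25 = $3,540.50

COGS = $6,658.85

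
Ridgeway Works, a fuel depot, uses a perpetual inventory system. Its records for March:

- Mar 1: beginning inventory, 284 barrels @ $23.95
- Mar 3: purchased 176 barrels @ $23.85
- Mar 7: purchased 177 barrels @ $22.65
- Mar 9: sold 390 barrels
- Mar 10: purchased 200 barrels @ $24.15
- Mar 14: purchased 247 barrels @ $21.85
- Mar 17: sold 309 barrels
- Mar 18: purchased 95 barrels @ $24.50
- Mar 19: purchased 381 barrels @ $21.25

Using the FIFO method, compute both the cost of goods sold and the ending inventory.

COGS = $16,505.75; ending inventory = $19,153.40

Mar 9, 390 sold [FIFO — oldest first]: 284 @ $23.95 + 106 @ $23.85 = $9,329.90
Mar 17, 309 sold [FIFO — oldest first]: 70 @ $23.85 + 177 @ $22.65 + 62 @ $24.15 = $7,175.85
Total COGS = $9,329.90 + $7,175.85 = $16,505.75
Ending inventory: 138 @ $24.15 + 247 @ $21.85 + 95 @ $24.50 + 381 @ $21.25 = $19,153.40
Check: goods available $35,659.15 = COGS $16,505.75 + ending $19,153.40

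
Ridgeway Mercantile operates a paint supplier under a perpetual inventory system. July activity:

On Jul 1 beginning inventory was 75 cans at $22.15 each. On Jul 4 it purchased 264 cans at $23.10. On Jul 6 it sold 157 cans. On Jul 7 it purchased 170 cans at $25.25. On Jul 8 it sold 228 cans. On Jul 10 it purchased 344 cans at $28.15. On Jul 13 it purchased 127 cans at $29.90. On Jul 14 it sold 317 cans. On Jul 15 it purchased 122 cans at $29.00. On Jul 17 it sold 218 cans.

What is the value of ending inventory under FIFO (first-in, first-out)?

Ending inventory = $5,332.00

Jul 6, 157 sold [FIFO — oldest first]: 75 @ $22.15 + 82 @ $23.10 = $3,555.45
Jul 8, 228 sold [FIFO — oldest first]: 182 @ $23.10 + 46 @ $25.25 = $5,365.70
Jul 14, 317 sold [FIFO — oldest first]: 124 @ $25.25 + 193 @ $28.15 = $8,563.95
Jul 17, 218 sold [FIFO — oldest first]: 151 @ $28.15 + 67 @ $29.90 = $6,253.95
Total COGS = $3,555.45 + $5,365.70 + $8,563.95 + $6,253.95 = $23,739.05
Ending inventory: 60 @ $29.90 + 122 @ $29.00 = $5,332.00
Check: goods available $29,071.05 = COGS $23,739.05 + ending $5,332.00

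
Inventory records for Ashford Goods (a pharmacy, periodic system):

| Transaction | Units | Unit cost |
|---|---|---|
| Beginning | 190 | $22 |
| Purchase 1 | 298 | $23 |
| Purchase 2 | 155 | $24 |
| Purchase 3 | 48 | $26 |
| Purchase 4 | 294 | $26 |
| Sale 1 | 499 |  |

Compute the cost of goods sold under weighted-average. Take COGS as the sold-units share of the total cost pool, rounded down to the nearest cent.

Sale 1, sell 499: 499/985 × $23,646.00 → $11,979.03
Ending inventory (cost pool remaining) = $11,666.97

COGS = $11,979.03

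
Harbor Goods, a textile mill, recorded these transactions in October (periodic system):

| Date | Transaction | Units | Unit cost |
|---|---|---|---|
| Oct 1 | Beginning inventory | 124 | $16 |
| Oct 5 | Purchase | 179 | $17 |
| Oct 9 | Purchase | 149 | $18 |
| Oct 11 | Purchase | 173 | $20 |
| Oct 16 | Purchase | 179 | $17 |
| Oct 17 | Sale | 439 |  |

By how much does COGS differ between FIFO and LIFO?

FIFO COGS: 124 @ $16 + 179 @ $17 + 136 @ $18 = $7,475
LIFO COGS: 179 @ $17 + 173 @ $20 + 87 @ $18 = $8,069
Difference = |$7,475 − $8,069| = $594

$594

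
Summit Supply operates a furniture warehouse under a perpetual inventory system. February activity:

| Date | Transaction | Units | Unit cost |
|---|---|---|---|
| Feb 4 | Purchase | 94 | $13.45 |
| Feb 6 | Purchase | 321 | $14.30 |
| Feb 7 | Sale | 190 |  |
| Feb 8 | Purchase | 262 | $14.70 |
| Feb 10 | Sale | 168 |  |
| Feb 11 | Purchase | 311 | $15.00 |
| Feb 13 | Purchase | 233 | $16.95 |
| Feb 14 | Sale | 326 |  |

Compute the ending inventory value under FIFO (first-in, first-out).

Ending inventory = $8,509.35

Feb 7, 190 sold [FIFO — oldest first]: 94 @ $13.45 + 96 @ $14.30 = $2,637.10
Feb 10, 168 sold [FIFO — oldest first]: 168 @ $14.30 = $2,402.40
Feb 14, 326 sold [FIFO — oldest first]: 57 @ $14.30 + 262 @ $14.70 + 7 @ $15.00 = $4,771.50
Total COGS = $2,637.10 + $2,402.40 + $4,771.50 = $9,811.00
Ending inventory: 304 @ $15.00 + 233 @ $16.95 = $8,509.35
Check: goods available $18,320.35 = COGS $9,811.00 + ending $8,509.35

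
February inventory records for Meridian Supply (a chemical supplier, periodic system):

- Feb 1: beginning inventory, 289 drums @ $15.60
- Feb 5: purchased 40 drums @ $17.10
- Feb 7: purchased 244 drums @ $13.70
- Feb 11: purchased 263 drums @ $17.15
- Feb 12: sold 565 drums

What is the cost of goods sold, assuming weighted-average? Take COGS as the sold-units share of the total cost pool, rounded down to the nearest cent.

COGS = $8,816.73

Feb 12, sell 565: 565/836 × $13,045.65 → $8,816.73
Ending inventory (cost pool remaining) = $4,228.92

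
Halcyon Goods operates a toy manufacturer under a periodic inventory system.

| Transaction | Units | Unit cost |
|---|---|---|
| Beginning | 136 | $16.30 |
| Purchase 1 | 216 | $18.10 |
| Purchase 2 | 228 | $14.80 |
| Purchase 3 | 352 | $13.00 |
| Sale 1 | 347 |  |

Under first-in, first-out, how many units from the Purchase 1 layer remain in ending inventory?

Sale 1 (347) [FIFO — oldest first]: 136 @ $16.30 + 211 @ $18.10 = $6,035.90
Ending inventory: 5 @ $18.10 + 228 @ $14.80 + 352 @ $13.00 = $8,040.90
Check: goods available $14,076.80 = COGS $6,035.90 + ending $8,040.90

5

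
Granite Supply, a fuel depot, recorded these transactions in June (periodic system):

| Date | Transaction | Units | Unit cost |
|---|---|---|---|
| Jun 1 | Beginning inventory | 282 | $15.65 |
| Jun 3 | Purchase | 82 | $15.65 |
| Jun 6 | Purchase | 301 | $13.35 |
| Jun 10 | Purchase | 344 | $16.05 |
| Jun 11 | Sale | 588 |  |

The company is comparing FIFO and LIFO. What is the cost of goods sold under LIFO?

COGS = $8,778.60

FIFO COGS: 282 @ $15.65 + 82 @ $15.65 + 224 @ $13.35 = $8,687.00
LIFO COGS: 344 @ $16.05 + 244 @ $13.35 = $8,778.60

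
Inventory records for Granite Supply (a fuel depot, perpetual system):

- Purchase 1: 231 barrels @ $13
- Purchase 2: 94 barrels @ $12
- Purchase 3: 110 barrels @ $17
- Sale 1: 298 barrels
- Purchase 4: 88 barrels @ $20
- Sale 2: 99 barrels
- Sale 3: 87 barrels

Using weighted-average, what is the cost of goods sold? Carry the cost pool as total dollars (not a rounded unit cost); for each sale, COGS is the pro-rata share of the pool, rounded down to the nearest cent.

After Purchase 1: 231 on hand, pool $3,003.00 (≈ $13.0000 each)
After Purchase 2: 325 on hand, pool $4,131.00 (≈ $12.7108 each)
After Purchase 3: 435 on hand, pool $6,001.00 (≈ $13.7954 each)
Sale 1, sell 298: 298/435 × $6,001.00 → $4,111.02
After Purchase 4: 225 on hand, pool $3,649.98 (≈ $16.2221 each)
Sale 2, sell 99: 99/225 × $3,649.98 → $1,605.99
Sale 3, sell 87: 87/126 × $2,043.99 → $1,411.32
Total COGS = $4,111.02 + $1,605.99 + $1,411.32 = $7,128.33
Ending inventory (cost pool remaining) = $632.67

COGS = $7,128.33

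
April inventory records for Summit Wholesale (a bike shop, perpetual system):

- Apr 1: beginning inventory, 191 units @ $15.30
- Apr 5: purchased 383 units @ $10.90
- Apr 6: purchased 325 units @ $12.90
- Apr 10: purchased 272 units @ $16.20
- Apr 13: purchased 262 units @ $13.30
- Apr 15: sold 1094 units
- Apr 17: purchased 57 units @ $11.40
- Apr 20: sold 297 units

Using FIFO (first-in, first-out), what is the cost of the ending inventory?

Apr 15, 1094 sold [FIFO — oldest first]: 191 @ $15.30 + 383 @ $10.90 + 325 @ $12.90 + 195 @ $16.20 = $14,448.50
Apr 20, 297 sold [FIFO — oldest first]: 77 @ $16.20 + 220 @ $13.30 = $4,173.40
Total COGS = $14,448.50 + $4,173.40 = $18,621.90
Ending inventory: 42 @ $13.30 + 57 @ $11.40 = $1,208.40
Check: goods available $19,830.30 = COGS $18,621.90 + ending $1,208.40

Ending inventory = $1,208.40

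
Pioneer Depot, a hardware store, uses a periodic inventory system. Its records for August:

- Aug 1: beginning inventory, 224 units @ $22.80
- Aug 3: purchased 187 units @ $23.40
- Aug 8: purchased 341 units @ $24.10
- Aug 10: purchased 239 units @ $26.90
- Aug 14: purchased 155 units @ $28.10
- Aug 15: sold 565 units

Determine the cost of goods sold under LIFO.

COGS = $14,905.70

Aug 15, 565 sold [LIFO — newest first]: 155 @ $28.10 + 239 @ $26.90 + 171 @ $24.10 = $14,905.70
Ending inventory: 224 @ $22.80 + 187 @ $23.40 + 170 @ $24.10 = $13,580.00
Check: goods available $28,485.70 = COGS $14,905.70 + ending $13,580.00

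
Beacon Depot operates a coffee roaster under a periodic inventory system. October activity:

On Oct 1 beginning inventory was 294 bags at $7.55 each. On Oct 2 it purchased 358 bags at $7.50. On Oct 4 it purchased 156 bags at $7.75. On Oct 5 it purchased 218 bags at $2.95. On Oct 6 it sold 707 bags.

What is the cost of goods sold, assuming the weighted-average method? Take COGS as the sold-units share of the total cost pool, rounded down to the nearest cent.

Oct 6, sell 707: 707/1026 × $6,756.80 → $4,656.00
Ending inventory (cost pool remaining) = $2,100.80
Check: goods available $6,756.80 = COGS $4,656.00 + ending $2,100.80

COGS = $4,656.00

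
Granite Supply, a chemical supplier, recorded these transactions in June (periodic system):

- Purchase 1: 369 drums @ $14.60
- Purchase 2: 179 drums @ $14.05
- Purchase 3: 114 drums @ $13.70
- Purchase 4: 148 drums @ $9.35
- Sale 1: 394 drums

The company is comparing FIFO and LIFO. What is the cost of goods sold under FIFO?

COGS = $5,738.65

FIFO COGS: 369 @ $14.60 + 25 @ $14.05 = $5,738.65
LIFO COGS: 148 @ $9.35 + 114 @ $13.70 + 132 @ $14.05 = $4,800.20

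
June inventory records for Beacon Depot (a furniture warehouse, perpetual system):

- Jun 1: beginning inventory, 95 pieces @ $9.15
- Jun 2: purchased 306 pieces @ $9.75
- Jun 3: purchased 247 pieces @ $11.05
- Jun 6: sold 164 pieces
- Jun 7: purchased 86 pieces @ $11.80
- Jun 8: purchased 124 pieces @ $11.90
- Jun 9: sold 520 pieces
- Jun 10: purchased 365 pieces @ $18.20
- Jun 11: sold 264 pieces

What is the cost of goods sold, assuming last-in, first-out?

COGS = $12,237.80

Jun 6, 164 sold [LIFO — newest first]: 164 @ $11.05 = $1,812.20
Jun 9, 520 sold [LIFO — newest first]: 124 @ $11.90 + 86 @ $11.80 + 83 @ $11.05 + 227 @ $9.75 = $5,620.80
Jun 11, 264 sold [LIFO — newest first]: 264 @ $18.20 = $4,804.80
Total COGS = $1,812.20 + $5,620.80 + $4,804.80 = $12,237.80
Ending inventory: 95 @ $9.15 + 79 @ $9.75 + 101 @ $18.20 = $3,477.70
Check: goods available $15,715.50 = COGS $12,237.80 + ending $3,477.70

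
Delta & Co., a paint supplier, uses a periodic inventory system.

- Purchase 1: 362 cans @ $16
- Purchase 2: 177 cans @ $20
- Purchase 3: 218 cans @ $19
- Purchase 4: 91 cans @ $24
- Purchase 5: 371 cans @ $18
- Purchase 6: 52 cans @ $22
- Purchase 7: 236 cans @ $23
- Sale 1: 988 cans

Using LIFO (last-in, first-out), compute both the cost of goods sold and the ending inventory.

Sale 1 (988) [LIFO — newest first]: 236 @ $23 + 52 @ $22 + 371 @ $18 + 91 @ $24 + 218 @ $19 + 20 @ $20 = $19,976
Ending inventory: 362 @ $16 + 157 @ $20 = $8,932
Check: goods available $28,908 = COGS $19,976 + ending $8,932

COGS = $19,976; ending inventory = $8,932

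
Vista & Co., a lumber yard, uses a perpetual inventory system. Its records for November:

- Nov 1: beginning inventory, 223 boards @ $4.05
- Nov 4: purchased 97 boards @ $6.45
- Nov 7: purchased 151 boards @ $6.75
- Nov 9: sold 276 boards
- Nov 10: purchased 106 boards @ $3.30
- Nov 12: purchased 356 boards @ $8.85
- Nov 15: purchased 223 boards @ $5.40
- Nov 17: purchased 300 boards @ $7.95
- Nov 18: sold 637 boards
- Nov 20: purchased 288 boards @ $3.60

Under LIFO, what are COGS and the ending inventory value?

Nov 9, 276 sold [LIFO — newest first]: 151 @ $6.75 + 97 @ $6.45 + 28 @ $4.05 = $1,758.30
Nov 18, 637 sold [LIFO — newest first]: 300 @ $7.95 + 223 @ $5.40 + 114 @ $8.85 = $4,598.10
Total COGS = $1,758.30 + $4,598.10 = $6,356.40
Ending inventory: 195 @ $4.05 + 106 @ $3.30 + 242 @ $8.85 + 288 @ $3.60 = $4,318.05
Check: goods available $10,674.45 = COGS $6,356.40 + ending $4,318.05

COGS = $6,356.40; ending inventory = $4,318.05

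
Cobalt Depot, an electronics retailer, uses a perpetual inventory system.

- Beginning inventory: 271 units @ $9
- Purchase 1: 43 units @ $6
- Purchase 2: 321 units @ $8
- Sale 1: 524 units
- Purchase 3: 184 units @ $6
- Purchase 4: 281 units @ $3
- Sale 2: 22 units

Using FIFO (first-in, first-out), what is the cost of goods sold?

Sale 1 (524) [FIFO — oldest first]: 271 @ $9 + 43 @ $6 + 210 @ $8 = $4,377
Sale 2 (22) [FIFO — oldest first]: 22 @ $8 = $176
Total COGS = $4,377 + $176 = $4,553
Ending inventory: 89 @ $8 + 184 @ $6 + 281 @ $3 = $2,659

COGS = $4,553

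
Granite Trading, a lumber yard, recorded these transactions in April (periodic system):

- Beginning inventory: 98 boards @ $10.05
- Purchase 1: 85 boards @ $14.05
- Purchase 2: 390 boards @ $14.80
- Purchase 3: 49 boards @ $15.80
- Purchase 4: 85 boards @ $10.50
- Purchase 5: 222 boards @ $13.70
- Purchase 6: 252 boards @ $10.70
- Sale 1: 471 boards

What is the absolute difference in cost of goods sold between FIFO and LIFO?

$744.85

FIFO COGS: 98 @ $10.05 + 85 @ $14.05 + 288 @ $14.80 = $6,441.55
LIFO COGS: 252 @ $10.70 + 219 @ $13.70 = $5,696.70
Difference = |$6,441.55 − $5,696.70| = $744.85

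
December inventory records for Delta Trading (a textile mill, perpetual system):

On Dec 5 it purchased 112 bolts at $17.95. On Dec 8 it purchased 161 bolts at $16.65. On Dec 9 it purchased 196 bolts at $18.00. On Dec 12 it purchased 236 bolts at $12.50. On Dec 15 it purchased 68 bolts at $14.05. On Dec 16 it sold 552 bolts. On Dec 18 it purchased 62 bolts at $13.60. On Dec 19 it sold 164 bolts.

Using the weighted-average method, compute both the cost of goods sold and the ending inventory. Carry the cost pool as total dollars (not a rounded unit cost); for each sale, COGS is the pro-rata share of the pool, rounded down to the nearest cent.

After Dec 5: 112 on hand, pool $2,010.40 (≈ $17.9500 each)
After Dec 8: 273 on hand, pool $4,691.05 (≈ $17.1833 each)
After Dec 9: 469 on hand, pool $8,219.05 (≈ $17.5246 each)
After Dec 12: 705 on hand, pool $11,169.05 (≈ $15.8426 each)
After Dec 15: 773 on hand, pool $12,124.45 (≈ $15.6849 each)
Dec 16, sell 552: 552/773 × $12,124.45 → $8,658.08
After Dec 18: 283 on hand, pool $4,309.57 (≈ $15.2282 each)
Dec 19, sell 164: 164/283 × $4,309.57 → $2,497.41
Total COGS = $8,658.08 + $2,497.41 = $11,155.49
Ending inventory (cost pool remaining) = $1,812.16
Check: goods available $12,967.65 = COGS $11,155.49 + ending $1,812.16

COGS = $11,155.49; ending inventory = $1,812.16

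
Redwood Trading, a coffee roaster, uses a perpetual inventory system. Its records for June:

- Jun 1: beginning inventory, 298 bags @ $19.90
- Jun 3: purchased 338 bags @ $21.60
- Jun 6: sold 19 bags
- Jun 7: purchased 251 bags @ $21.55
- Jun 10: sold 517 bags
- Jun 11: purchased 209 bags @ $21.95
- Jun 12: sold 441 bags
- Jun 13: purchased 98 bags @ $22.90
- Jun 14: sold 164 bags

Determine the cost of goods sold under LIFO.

Jun 6, 19 sold [LIFO — newest first]: 19 @ $21.60 = $410.40
Jun 10, 517 sold [LIFO — newest first]: 251 @ $21.55 + 266 @ $21.60 = $11,154.65
Jun 12, 441 sold [LIFO — newest first]: 209 @ $21.95 + 53 @ $21.60 + 179 @ $19.90 = $9,294.45
Jun 14, 164 sold [LIFO — newest first]: 98 @ $22.90 + 66 @ $19.90 = $3,557.60
Total COGS = $410.40 + $11,154.65 + $9,294.45 + $3,557.60 = $24,417.10
Ending inventory: 53 @ $19.90 = $1,054.70
Check: goods available $25,471.80 = COGS $24,417.10 + ending $1,054.70

COGS = $24,417.10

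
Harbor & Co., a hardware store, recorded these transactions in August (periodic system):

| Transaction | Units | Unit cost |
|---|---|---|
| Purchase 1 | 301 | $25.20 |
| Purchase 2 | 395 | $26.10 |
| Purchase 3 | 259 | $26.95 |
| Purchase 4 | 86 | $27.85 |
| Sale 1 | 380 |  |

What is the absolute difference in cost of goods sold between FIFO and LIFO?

FIFO COGS: 301 @ $25.20 + 79 @ $26.10 = $9,647.10
LIFO COGS: 86 @ $27.85 + 259 @ $26.95 + 35 @ $26.10 = $10,288.65
Difference = |$9,647.10 − $10,288.65| = $641.55

$641.55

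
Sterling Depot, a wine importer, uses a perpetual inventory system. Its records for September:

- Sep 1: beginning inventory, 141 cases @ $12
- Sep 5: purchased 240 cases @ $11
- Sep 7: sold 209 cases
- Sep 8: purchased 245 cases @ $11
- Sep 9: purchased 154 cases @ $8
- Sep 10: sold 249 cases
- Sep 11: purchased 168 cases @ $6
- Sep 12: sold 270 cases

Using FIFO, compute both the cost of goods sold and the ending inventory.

COGS = $7,843; ending inventory = $1,424

Sep 7, 209 sold [FIFO — oldest first]: 141 @ $12 + 68 @ $11 = $2,440
Sep 10, 249 sold [FIFO — oldest first]: 172 @ $11 + 77 @ $11 = $2,739
Sep 12, 270 sold [FIFO — oldest first]: 168 @ $11 + 102 @ $8 = $2,664
Total COGS = $2,440 + $2,739 + $2,664 = $7,843
Ending inventory: 52 @ $8 + 168 @ $6 = $1,424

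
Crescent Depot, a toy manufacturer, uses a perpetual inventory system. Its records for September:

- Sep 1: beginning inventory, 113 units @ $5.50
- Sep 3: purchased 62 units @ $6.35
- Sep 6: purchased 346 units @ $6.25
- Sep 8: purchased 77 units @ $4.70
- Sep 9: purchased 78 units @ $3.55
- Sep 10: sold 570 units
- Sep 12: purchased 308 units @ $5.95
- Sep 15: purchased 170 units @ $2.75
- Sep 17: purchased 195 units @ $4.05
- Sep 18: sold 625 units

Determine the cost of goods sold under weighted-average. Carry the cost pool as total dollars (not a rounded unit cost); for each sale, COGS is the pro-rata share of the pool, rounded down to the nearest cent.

COGS = $6,177.21

After Sep 1: 113 on hand, pool $621.50 (≈ $5.5000 each)
After Sep 3: 175 on hand, pool $1,015.20 (≈ $5.8011 each)
After Sep 6: 521 on hand, pool $3,177.70 (≈ $6.0992 each)
After Sep 8: 598 on hand, pool $3,539.60 (≈ $5.9191 each)
After Sep 9: 676 on hand, pool $3,816.50 (≈ $5.6457 each)
Sep 10, sell 570: 570/676 × $3,816.50 → $3,218.05
After Sep 12: 414 on hand, pool $2,431.05 (≈ $5.8721 each)
After Sep 15: 584 on hand, pool $2,898.55 (≈ $4.9633 each)
After Sep 17: 779 on hand, pool $3,688.30 (≈ $4.7347 each)
Sep 18, sell 625: 625/779 × $3,688.30 → $2,959.16
Total COGS = $3,218.05 + $2,959.16 = $6,177.21
Ending inventory (cost pool remaining) = $729.14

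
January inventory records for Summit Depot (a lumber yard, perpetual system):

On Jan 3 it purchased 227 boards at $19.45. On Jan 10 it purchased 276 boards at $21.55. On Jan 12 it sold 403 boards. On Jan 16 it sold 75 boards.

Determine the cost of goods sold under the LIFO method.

COGS = $9,876.70

Jan 12, 403 sold [LIFO — newest first]: 276 @ $21.55 + 127 @ $19.45 = $8,417.95
Jan 16, 75 sold [LIFO — newest first]: 75 @ $19.45 = $1,458.75
Total COGS = $8,417.95 + $1,458.75 = $9,876.70
Ending inventory: 25 @ $19.45 = $486.25
Check: goods available $10,362.95 = COGS $9,876.70 + ending $486.25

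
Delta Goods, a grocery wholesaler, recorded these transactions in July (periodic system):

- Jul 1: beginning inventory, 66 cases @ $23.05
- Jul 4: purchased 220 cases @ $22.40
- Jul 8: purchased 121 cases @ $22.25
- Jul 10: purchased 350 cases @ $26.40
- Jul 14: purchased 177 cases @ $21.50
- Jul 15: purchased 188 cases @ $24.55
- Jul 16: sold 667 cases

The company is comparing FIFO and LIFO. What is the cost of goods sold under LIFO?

FIFO COGS: 66 @ $23.05 + 220 @ $22.40 + 121 @ $22.25 + 260 @ $26.40 = $16,005.55
LIFO COGS: 188 @ $24.55 + 177 @ $21.50 + 302 @ $26.40 = $16,393.70

COGS = $16,393.70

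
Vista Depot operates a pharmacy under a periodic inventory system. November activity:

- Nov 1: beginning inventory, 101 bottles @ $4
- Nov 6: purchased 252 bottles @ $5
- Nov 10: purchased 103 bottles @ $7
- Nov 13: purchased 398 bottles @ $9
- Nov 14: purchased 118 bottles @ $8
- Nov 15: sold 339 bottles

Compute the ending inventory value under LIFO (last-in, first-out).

Ending inventory = $3,978

Nov 15, 339 sold [LIFO — newest first]: 118 @ $8 + 221 @ $9 = $2,933
Ending inventory: 101 @ $4 + 252 @ $5 + 103 @ $7 + 177 @ $9 = $3,978
Check: goods available $6,911 = COGS $2,933 + ending $3,978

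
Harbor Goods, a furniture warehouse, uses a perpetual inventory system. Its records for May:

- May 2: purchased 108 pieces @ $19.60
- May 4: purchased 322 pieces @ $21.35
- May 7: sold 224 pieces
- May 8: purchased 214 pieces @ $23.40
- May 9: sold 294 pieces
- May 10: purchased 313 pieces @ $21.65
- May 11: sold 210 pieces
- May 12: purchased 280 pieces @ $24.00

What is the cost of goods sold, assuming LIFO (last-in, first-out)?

COGS = $16,044.50

May 7, 224 sold [LIFO — newest first]: 224 @ $21.35 = $4,782.40
May 9, 294 sold [LIFO — newest first]: 214 @ $23.40 + 80 @ $21.35 = $6,715.60
May 11, 210 sold [LIFO — newest first]: 210 @ $21.65 = $4,546.50
Total COGS = $4,782.40 + $6,715.60 + $4,546.50 = $16,044.50
Ending inventory: 108 @ $19.60 + 18 @ $21.35 + 103 @ $21.65 + 280 @ $24.00 = $11,451.05
Check: goods available $27,495.55 = COGS $16,044.50 + ending $11,451.05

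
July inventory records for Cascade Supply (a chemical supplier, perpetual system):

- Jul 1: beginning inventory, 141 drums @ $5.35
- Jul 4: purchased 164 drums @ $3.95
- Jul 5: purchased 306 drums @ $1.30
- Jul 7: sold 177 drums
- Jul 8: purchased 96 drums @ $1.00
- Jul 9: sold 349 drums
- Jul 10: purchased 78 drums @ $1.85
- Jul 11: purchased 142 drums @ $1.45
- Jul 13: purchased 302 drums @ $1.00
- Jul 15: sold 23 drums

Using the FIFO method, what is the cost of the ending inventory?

Ending inventory = $828.80

Jul 7, 177 sold [FIFO — oldest first]: 141 @ $5.35 + 36 @ $3.95 = $896.55
Jul 9, 349 sold [FIFO — oldest first]: 128 @ $3.95 + 221 @ $1.30 = $792.90
Jul 15, 23 sold [FIFO — oldest first]: 23 @ $1.30 = $29.90
Total COGS = $896.55 + $792.90 + $29.90 = $1,719.35
Ending inventory: 62 @ $1.30 + 96 @ $1.00 + 78 @ $1.85 + 142 @ $1.45 + 302 @ $1.00 = $828.80
Check: goods available $2,548.15 = COGS $1,719.35 + ending $828.80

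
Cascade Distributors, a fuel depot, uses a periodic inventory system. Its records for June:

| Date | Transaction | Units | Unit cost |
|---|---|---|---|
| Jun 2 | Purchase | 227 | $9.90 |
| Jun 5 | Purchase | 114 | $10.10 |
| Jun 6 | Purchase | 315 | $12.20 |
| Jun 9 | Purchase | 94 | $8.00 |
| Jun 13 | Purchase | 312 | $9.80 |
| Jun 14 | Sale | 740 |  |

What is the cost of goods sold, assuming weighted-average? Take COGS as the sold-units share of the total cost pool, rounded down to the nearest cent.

Jun 14, sell 740: 740/1062 × $11,051.30 → $7,700.52
Ending inventory (cost pool remaining) = $3,350.78
Check: goods available $11,051.30 = COGS $7,700.52 + ending $3,350.78

COGS = $7,700.52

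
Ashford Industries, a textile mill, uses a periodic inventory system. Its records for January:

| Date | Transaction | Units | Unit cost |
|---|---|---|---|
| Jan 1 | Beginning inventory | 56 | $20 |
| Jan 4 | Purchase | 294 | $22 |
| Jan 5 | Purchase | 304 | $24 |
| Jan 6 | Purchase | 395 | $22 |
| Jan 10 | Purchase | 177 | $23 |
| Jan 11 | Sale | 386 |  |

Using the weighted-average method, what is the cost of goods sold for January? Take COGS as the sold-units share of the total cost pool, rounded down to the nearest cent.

Jan 11, sell 386: 386/1226 × $27,645.00 → $8,703.89
Ending inventory (cost pool remaining) = $18,941.11

COGS = $8,703.89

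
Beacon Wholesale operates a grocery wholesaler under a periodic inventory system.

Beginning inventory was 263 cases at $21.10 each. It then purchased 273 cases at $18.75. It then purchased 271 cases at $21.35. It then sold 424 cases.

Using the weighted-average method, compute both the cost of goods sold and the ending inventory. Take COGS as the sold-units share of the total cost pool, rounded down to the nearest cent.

Sale 1, sell 424: 424/807 × $16,453.90 → $8,644.92
Ending inventory (cost pool remaining) = $7,808.98

COGS = $8,644.92; ending inventory = $7,808.98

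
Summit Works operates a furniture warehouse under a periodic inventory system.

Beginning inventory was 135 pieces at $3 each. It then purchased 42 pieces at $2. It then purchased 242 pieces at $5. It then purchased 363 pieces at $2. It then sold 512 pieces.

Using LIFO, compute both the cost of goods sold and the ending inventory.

COGS = $1,471; ending inventory = $954

Sale 1 (512) [LIFO — newest first]: 363 @ $2 + 149 @ $5 = $1,471
Ending inventory: 135 @ $3 + 42 @ $2 + 93 @ $5 = $954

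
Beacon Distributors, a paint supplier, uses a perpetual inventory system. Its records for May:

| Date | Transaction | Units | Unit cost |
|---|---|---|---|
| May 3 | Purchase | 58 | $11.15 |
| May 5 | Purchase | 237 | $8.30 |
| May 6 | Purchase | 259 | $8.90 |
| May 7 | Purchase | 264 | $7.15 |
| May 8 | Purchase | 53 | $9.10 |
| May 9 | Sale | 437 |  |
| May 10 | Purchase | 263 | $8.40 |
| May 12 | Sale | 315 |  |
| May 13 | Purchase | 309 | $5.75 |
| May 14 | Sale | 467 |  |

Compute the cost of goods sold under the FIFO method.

May 9, 437 sold [FIFO — oldest first]: 58 @ $11.15 + 237 @ $8.30 + 142 @ $8.90 = $3,877.60
May 12, 315 sold [FIFO — oldest first]: 117 @ $8.90 + 198 @ $7.15 = $2,457.00
May 14, 467 sold [FIFO — oldest first]: 66 @ $7.15 + 53 @ $9.10 + 263 @ $8.40 + 85 @ $5.75 = $3,652.15
Total COGS = $3,877.60 + $2,457.00 + $3,652.15 = $9,986.75
Ending inventory: 224 @ $5.75 = $1,288.00

COGS = $9,986.75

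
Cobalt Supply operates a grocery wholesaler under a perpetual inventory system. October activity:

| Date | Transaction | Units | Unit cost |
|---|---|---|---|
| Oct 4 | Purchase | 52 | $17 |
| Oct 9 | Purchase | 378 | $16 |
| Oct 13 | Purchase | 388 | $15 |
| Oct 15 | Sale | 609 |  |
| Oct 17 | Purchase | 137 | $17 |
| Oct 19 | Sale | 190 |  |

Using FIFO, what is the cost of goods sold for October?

Oct 15, 609 sold [FIFO — oldest first]: 52 @ $17 + 378 @ $16 + 179 @ $15 = $9,617
Oct 19, 190 sold [FIFO — oldest first]: 190 @ $15 = $2,850
Total COGS = $9,617 + $2,850 = $12,467
Ending inventory: 19 @ $15 + 137 @ $17 = $2,614
Check: goods available $15,081 = COGS $12,467 + ending $2,614

COGS = $12,467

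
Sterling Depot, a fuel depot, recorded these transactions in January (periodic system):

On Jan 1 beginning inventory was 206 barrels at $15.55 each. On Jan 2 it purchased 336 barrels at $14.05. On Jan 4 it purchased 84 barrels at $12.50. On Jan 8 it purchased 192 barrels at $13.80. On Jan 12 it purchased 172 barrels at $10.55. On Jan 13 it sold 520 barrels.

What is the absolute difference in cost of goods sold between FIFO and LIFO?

$1,089.20

FIFO COGS: 206 @ $15.55 + 314 @ $14.05 = $7,615.00
LIFO COGS: 172 @ $10.55 + 192 @ $13.80 + 84 @ $12.50 + 72 @ $14.05 = $6,525.80
Difference = |$7,615.00 − $6,525.80| = $1,089.20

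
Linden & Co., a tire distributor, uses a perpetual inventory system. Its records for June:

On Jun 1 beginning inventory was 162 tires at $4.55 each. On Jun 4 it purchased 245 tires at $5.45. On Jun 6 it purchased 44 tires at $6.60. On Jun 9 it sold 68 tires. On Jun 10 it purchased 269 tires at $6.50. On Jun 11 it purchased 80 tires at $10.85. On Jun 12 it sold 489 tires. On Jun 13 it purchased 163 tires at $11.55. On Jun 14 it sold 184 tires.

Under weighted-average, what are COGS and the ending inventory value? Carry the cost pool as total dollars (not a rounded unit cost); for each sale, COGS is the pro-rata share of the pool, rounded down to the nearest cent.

COGS = $4,993.30; ending inventory = $1,868.60

After Jun 1: 162 on hand, pool $737.10 (≈ $4.5500 each)
After Jun 4: 407 on hand, pool $2,072.35 (≈ $5.0918 each)
After Jun 6: 451 on hand, pool $2,362.75 (≈ $5.2389 each)
Jun 9, sell 68: 68/451 × $2,362.75 → $356.24
After Jun 10: 652 on hand, pool $3,755.01 (≈ $5.7592 each)
After Jun 11: 732 on hand, pool $4,623.01 (≈ $6.3156 each)
Jun 12, sell 489: 489/732 × $4,623.01 → $3,088.32
After Jun 13: 406 on hand, pool $3,417.34 (≈ $8.4171 each)
Jun 14, sell 184: 184/406 × $3,417.34 → $1,548.74
Total COGS = $356.24 + $3,088.32 + $1,548.74 = $4,993.30
Ending inventory (cost pool remaining) = $1,868.60
Check: goods available $6,861.90 = COGS $4,993.30 + ending $1,868.60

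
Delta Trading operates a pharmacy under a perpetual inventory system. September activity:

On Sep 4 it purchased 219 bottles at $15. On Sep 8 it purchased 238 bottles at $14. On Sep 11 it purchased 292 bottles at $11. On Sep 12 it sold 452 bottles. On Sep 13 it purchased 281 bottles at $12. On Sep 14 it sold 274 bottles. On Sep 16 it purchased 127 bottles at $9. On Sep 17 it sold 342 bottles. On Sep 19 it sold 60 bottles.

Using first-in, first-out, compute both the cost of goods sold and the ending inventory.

Sep 12, 452 sold [FIFO — oldest first]: 219 @ $15 + 233 @ $14 = $6,547
Sep 14, 274 sold [FIFO — oldest first]: 5 @ $14 + 269 @ $11 = $3,029
Sep 17, 342 sold [FIFO — oldest first]: 23 @ $11 + 281 @ $12 + 38 @ $9 = $3,967
Sep 19, 60 sold [FIFO — oldest first]: 60 @ $9 = $540
Total COGS = $6,547 + $3,029 + $3,967 + $540 = $14,083
Ending inventory: 29 @ $9 = $261
Check: goods available $14,344 = COGS $14,083 + ending $261

COGS = $14,083; ending inventory = $261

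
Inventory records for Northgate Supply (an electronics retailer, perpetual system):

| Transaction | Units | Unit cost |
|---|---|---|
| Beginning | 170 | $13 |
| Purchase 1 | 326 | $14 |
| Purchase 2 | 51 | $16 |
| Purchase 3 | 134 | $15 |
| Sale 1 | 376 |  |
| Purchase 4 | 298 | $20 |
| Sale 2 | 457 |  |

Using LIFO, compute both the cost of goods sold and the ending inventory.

Sale 1 (376) [LIFO — newest first]: 134 @ $15 + 51 @ $16 + 191 @ $14 = $5,500
Sale 2 (457) [LIFO — newest first]: 298 @ $20 + 135 @ $14 + 24 @ $13 = $8,162
Total COGS = $5,500 + $8,162 = $13,662
Ending inventory: 146 @ $13 = $1,898
Check: goods available $15,560 = COGS $13,662 + ending $1,898

COGS = $13,662; ending inventory = $1,898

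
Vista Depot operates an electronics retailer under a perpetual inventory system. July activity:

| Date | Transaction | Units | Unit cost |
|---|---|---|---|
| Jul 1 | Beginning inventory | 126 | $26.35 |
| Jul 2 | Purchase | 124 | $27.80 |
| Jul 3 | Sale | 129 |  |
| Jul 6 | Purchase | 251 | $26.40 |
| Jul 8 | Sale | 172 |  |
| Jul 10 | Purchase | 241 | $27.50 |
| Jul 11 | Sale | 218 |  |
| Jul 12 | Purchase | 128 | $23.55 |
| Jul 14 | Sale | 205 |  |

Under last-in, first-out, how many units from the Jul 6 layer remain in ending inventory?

Jul 3, 129 sold [LIFO — newest first]: 124 @ $27.80 + 5 @ $26.35 = $3,578.95
Jul 8, 172 sold [LIFO — newest first]: 172 @ $26.40 = $4,540.80
Jul 11, 218 sold [LIFO — newest first]: 218 @ $27.50 = $5,995.00
Jul 14, 205 sold [LIFO — newest first]: 128 @ $23.55 + 23 @ $27.50 + 54 @ $26.40 = $5,072.50
Total COGS = $3,578.95 + $4,540.80 + $5,995.00 + $5,072.50 = $19,187.25
Ending inventory: 121 @ $26.35 + 25 @ $26.40 = $3,848.35

25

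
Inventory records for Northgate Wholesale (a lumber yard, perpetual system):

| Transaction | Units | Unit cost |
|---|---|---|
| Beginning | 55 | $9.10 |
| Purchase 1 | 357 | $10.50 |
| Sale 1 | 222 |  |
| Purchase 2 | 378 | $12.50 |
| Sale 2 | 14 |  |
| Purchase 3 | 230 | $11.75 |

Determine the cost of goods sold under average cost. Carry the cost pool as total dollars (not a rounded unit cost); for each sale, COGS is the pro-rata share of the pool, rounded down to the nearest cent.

COGS = $2,454.25

After Beginning: 55 on hand, pool $500.50 (≈ $9.1000 each)
After Purchase 1: 412 on hand, pool $4,249.00 (≈ $10.3131 each)
Sale 1, sell 222: 222/412 × $4,249.00 → $2,289.50
After Purchase 2: 568 on hand, pool $6,684.50 (≈ $11.7685 each)
Sale 2, sell 14: 14/568 × $6,684.50 → $164.75
After Purchase 3: 784 on hand, pool $9,222.25 (≈ $11.7631 each)
Total COGS = $2,289.50 + $164.75 = $2,454.25
Ending inventory (cost pool remaining) = $9,222.25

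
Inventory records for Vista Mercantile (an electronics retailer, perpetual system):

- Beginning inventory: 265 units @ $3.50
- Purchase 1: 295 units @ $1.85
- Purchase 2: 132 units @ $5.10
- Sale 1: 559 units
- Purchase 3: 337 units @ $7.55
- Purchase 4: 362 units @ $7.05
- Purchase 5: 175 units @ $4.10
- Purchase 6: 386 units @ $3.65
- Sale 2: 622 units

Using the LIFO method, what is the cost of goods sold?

Sale 1 (559) [LIFO — newest first]: 132 @ $5.10 + 295 @ $1.85 + 132 @ $3.50 = $1,680.95
Sale 2 (622) [LIFO — newest first]: 386 @ $3.65 + 175 @ $4.10 + 61 @ $7.05 = $2,556.45
Total COGS = $1,680.95 + $2,556.45 = $4,237.40
Ending inventory: 133 @ $3.50 + 337 @ $7.55 + 301 @ $7.05 = $5,131.90
Check: goods available $9,369.30 = COGS $4,237.40 + ending $5,131.90

COGS = $4,237.40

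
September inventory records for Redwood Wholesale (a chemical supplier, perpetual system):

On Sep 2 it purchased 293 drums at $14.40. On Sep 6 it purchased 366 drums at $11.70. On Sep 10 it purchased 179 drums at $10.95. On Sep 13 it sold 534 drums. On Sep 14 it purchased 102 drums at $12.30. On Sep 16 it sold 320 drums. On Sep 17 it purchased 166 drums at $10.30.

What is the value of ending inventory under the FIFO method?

Sep 13, 534 sold [FIFO — oldest first]: 293 @ $14.40 + 241 @ $11.70 = $7,038.90
Sep 16, 320 sold [FIFO — oldest first]: 125 @ $11.70 + 179 @ $10.95 + 16 @ $12.30 = $3,619.35
Total COGS = $7,038.90 + $3,619.35 = $10,658.25
Ending inventory: 86 @ $12.30 + 166 @ $10.30 = $2,767.60

Ending inventory = $2,767.60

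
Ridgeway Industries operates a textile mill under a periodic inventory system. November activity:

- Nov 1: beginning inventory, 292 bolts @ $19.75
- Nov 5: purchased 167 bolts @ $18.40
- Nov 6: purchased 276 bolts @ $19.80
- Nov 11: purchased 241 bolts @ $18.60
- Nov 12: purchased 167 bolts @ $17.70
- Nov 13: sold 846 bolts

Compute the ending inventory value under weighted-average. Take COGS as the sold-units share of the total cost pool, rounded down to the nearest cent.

Nov 13, sell 846: 846/1143 × $21,743.10 → $16,093.31
Ending inventory (cost pool remaining) = $5,649.79
Check: goods available $21,743.10 = COGS $16,093.31 + ending $5,649.79

Ending inventory = $5,649.79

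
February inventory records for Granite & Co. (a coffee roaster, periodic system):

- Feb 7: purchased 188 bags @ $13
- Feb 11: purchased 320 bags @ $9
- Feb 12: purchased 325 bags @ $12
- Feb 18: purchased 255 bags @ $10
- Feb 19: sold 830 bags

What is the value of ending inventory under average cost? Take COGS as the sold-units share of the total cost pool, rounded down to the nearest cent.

Ending inventory = $2,792.00

Feb 19, sell 830: 830/1088 × $11,774.00 → $8,982.00
Ending inventory (cost pool remaining) = $2,792.00
Check: goods available $11,774.00 = COGS $8,982.00 + ending $2,792.00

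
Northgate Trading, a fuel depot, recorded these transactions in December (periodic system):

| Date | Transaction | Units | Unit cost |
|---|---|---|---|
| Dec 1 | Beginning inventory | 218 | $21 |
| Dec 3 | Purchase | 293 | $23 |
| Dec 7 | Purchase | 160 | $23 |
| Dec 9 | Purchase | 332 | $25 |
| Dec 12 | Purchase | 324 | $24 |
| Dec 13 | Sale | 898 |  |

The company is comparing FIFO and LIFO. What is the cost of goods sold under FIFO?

COGS = $20,672

FIFO COGS: 218 @ $21 + 293 @ $23 + 160 @ $23 + 227 @ $25 = $20,672
LIFO COGS: 324 @ $24 + 332 @ $25 + 160 @ $23 + 82 @ $23 = $21,642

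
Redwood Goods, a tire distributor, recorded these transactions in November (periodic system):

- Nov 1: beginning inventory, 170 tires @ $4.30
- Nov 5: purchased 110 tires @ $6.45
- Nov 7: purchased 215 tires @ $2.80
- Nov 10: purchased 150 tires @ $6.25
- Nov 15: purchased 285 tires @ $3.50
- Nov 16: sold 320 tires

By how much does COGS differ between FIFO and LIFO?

$336.25

FIFO COGS: 170 @ $4.30 + 110 @ $6.45 + 40 @ $2.80 = $1,552.50
LIFO COGS: 285 @ $3.50 + 35 @ $6.25 = $1,216.25
Difference = |$1,552.50 − $1,216.25| = $336.25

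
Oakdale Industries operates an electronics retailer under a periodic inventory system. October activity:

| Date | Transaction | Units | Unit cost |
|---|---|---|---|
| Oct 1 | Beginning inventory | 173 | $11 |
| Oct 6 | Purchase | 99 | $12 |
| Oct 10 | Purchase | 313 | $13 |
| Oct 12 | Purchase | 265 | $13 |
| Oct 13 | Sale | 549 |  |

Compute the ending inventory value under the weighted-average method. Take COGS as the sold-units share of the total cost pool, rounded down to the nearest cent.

Ending inventory = $3,755.42

Oct 13, sell 549: 549/850 × $10,605.00 → $6,849.58
Ending inventory (cost pool remaining) = $3,755.42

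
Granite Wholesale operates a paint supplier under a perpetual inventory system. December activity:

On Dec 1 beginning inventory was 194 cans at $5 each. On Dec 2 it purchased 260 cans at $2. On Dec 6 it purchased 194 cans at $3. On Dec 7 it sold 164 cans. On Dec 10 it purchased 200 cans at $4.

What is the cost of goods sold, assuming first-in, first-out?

Dec 7, 164 sold [FIFO — oldest first]: 164 @ $5 = $820
Ending inventory: 30 @ $5 + 260 @ $2 + 194 @ $3 + 200 @ $4 = $2,052

COGS = $820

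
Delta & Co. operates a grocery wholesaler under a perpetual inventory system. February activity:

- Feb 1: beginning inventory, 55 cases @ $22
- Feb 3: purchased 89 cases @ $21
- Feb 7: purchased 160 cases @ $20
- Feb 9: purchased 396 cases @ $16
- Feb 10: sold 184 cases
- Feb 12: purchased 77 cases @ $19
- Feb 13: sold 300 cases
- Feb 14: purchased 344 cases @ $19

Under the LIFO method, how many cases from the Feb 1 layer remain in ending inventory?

55

Feb 10, 184 sold [LIFO — newest first]: 184 @ $16 = $2,944
Feb 13, 300 sold [LIFO — newest first]: 77 @ $19 + 212 @ $16 + 11 @ $20 = $5,075
Total COGS = $2,944 + $5,075 = $8,019
Ending inventory: 55 @ $22 + 89 @ $21 + 149 @ $20 + 344 @ $19 = $12,595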